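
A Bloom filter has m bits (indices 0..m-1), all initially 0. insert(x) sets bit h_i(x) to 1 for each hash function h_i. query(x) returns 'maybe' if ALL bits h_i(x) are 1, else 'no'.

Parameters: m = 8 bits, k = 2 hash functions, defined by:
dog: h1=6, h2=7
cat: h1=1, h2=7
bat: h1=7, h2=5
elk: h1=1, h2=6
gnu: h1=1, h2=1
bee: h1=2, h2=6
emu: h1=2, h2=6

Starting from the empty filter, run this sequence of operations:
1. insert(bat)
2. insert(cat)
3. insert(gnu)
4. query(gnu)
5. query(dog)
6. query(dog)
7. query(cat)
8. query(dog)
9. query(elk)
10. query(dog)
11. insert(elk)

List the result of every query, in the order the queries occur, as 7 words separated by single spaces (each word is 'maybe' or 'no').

Start: bits=00000000
Op 1: insert bat -> sets bits 5 7 -> bits=00000101
Op 2: insert cat -> sets bits 1 7 -> bits=01000101
Op 3: insert gnu -> sets bits 1 -> bits=01000101
Op 4: query gnu -> checks bit1=1 (all 1) -> maybe
Op 5: query dog -> checks bit6=0, bit7=1 (has a 0) -> no
Op 6: query dog -> checks bit6=0, bit7=1 (has a 0) -> no
Op 7: query cat -> checks bit1=1, bit7=1 (all 1) -> maybe
Op 8: query dog -> checks bit6=0, bit7=1 (has a 0) -> no
Op 9: query elk -> checks bit1=1, bit6=0 (has a 0) -> no
Op 10: query dog -> checks bit6=0, bit7=1 (has a 0) -> no
Op 11: insert elk -> sets bits 1 6 -> bits=01000111
Query results in order: maybe no no maybe no no no

Answer: maybe no no maybe no no no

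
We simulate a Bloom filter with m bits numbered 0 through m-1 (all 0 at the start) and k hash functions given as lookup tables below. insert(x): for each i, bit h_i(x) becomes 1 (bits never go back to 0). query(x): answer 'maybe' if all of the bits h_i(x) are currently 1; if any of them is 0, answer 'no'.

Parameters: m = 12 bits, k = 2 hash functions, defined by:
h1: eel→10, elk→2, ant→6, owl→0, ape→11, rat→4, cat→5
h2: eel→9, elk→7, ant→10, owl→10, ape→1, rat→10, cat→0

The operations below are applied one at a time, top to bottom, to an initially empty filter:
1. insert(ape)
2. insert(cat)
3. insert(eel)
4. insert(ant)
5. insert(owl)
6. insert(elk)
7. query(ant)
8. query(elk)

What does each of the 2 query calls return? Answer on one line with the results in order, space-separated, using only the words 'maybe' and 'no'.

Answer: maybe maybe

Derivation:
Start: bits=000000000000
Op 1: insert ape -> sets bits 1 11 -> bits=010000000001
Op 2: insert cat -> sets bits 0 5 -> bits=110001000001
Op 3: insert eel -> sets bits 9 10 -> bits=110001000111
Op 4: insert ant -> sets bits 6 10 -> bits=110001100111
Op 5: insert owl -> sets bits 0 10 -> bits=110001100111
Op 6: insert elk -> sets bits 2 7 -> bits=111001110111
Op 7: query ant -> checks bit6=1, bit10=1 (all 1) -> maybe
Op 8: query elk -> checks bit2=1, bit7=1 (all 1) -> maybe
Query results in order: maybe maybe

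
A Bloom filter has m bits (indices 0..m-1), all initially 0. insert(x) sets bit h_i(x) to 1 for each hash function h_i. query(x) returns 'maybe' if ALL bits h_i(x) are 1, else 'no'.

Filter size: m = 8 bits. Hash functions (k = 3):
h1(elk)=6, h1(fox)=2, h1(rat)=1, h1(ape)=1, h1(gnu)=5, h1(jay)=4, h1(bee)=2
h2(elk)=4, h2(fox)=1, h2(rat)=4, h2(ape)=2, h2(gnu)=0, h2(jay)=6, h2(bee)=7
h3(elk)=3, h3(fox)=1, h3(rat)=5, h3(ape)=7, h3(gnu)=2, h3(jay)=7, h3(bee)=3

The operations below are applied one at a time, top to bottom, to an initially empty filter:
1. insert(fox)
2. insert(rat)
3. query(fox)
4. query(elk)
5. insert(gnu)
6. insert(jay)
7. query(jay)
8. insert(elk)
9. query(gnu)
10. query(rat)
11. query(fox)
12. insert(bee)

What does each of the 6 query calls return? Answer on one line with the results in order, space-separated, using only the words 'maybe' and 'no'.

Start: bits=00000000
Op 1: insert fox -> sets bits 1 2 -> bits=01100000
Op 2: insert rat -> sets bits 1 4 5 -> bits=01101100
Op 3: query fox -> checks bit1=1, bit2=1 (all 1) -> maybe
Op 4: query elk -> checks bit3=0, bit4=1, bit6=0 (has a 0) -> no
Op 5: insert gnu -> sets bits 0 2 5 -> bits=11101100
Op 6: insert jay -> sets bits 4 6 7 -> bits=11101111
Op 7: query jay -> checks bit4=1, bit6=1, bit7=1 (all 1) -> maybe
Op 8: insert elk -> sets bits 3 4 6 -> bits=11111111
Op 9: query gnu -> checks bit0=1, bit2=1, bit5=1 (all 1) -> maybe
Op 10: query rat -> checks bit1=1, bit4=1, bit5=1 (all 1) -> maybe
Op 11: query fox -> checks bit1=1, bit2=1 (all 1) -> maybe
Op 12: insert bee -> sets bits 2 3 7 -> bits=11111111
Query results in order: maybe no maybe maybe maybe maybe

Answer: maybe no maybe maybe maybe maybe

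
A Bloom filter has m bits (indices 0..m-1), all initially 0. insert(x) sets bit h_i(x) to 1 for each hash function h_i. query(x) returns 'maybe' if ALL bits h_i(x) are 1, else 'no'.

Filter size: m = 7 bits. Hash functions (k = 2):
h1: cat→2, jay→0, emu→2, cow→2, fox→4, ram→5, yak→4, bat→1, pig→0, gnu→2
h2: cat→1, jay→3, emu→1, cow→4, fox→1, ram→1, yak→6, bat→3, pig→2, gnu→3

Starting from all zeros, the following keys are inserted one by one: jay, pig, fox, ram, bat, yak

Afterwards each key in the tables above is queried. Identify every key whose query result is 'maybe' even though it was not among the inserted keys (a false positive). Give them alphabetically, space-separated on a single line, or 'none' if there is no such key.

Answer: cat cow emu gnu

Derivation:
Start: bits=0000000
After insert 'jay': sets bits 0 3 -> bits=1001000
After insert 'pig': sets bits 0 2 -> bits=1011000
After insert 'fox': sets bits 1 4 -> bits=1111100
After insert 'ram': sets bits 1 5 -> bits=1111110
After insert 'bat': sets bits 1 3 -> bits=1111110
After insert 'yak': sets bits 4 6 -> bits=1111111
Not inserted: cat cow emu gnu — query each against bits=1111111:
query cat: checks bit1=1, bit2=1 (all 1) -> maybe => FALSE POSITIVE
query cow: checks bit2=1, bit4=1 (all 1) -> maybe => FALSE POSITIVE
query emu: checks bit1=1, bit2=1 (all 1) -> maybe => FALSE POSITIVE
query gnu: checks bit2=1, bit3=1 (all 1) -> maybe => FALSE POSITIVE
False positives (alphabetical): cat cow emu gnu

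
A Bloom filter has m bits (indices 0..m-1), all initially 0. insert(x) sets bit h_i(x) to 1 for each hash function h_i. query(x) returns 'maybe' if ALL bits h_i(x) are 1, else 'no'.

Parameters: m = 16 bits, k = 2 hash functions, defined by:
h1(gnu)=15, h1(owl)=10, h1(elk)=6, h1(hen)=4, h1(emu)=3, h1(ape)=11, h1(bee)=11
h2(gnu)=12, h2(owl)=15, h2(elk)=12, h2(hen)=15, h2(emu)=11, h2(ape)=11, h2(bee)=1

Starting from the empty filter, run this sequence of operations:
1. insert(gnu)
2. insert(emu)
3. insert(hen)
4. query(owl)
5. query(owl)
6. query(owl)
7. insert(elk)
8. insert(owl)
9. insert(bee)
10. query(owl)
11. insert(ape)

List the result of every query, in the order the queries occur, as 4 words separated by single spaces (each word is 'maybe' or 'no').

Answer: no no no maybe

Derivation:
Start: bits=0000000000000000
Op 1: insert gnu -> sets bits 12 15 -> bits=0000000000001001
Op 2: insert emu -> sets bits 3 11 -> bits=0001000000011001
Op 3: insert hen -> sets bits 4 15 -> bits=0001100000011001
Op 4: query owl -> checks bit10=0, bit15=1 (has a 0) -> no
Op 5: query owl -> checks bit10=0, bit15=1 (has a 0) -> no
Op 6: query owl -> checks bit10=0, bit15=1 (has a 0) -> no
Op 7: insert elk -> sets bits 6 12 -> bits=0001101000011001
Op 8: insert owl -> sets bits 10 15 -> bits=0001101000111001
Op 9: insert bee -> sets bits 1 11 -> bits=0101101000111001
Op 10: query owl -> checks bit10=1, bit15=1 (all 1) -> maybe
Op 11: insert ape -> sets bits 11 -> bits=0101101000111001
Query results in order: no no no maybe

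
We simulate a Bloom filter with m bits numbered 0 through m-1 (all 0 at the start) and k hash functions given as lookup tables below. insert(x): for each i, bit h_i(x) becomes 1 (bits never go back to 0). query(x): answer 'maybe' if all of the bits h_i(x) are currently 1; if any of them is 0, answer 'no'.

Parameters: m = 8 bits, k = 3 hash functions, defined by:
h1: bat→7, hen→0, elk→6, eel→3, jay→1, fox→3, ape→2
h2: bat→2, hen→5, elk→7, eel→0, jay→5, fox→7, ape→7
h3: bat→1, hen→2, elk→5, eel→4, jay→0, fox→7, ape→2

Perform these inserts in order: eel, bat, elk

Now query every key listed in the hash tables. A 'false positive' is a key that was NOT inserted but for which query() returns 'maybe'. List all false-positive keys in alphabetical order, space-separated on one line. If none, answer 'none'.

Answer: ape fox hen jay

Derivation:
Start: bits=00000000
After insert 'eel': sets bits 0 3 4 -> bits=10011000
After insert 'bat': sets bits 1 2 7 -> bits=11111001
After insert 'elk': sets bits 5 6 7 -> bits=11111111
Not inserted: ape fox hen jay — query each against bits=11111111:
query ape: checks bit2=1, bit7=1 (all 1) -> maybe => FALSE POSITIVE
query fox: checks bit3=1, bit7=1 (all 1) -> maybe => FALSE POSITIVE
query hen: checks bit0=1, bit2=1, bit5=1 (all 1) -> maybe => FALSE POSITIVE
query jay: checks bit0=1, bit1=1, bit5=1 (all 1) -> maybe => FALSE POSITIVE
False positives (alphabetical): ape fox hen jay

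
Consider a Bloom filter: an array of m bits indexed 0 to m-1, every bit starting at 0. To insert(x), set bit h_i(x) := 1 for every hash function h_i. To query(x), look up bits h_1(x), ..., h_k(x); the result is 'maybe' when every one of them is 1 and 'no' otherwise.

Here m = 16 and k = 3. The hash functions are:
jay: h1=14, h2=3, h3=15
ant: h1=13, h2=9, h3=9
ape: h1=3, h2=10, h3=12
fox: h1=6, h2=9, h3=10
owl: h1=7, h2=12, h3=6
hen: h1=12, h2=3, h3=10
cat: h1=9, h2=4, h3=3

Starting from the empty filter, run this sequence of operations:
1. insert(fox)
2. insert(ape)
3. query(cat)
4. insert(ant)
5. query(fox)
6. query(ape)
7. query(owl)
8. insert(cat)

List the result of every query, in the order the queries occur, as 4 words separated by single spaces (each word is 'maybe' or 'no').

Answer: no maybe maybe no

Derivation:
Start: bits=0000000000000000
Op 1: insert fox -> sets bits 6 9 10 -> bits=0000001001100000
Op 2: insert ape -> sets bits 3 10 12 -> bits=0001001001101000
Op 3: query cat -> checks bit3=1, bit4=0, bit9=1 (has a 0) -> no
Op 4: insert ant -> sets bits 9 13 -> bits=0001001001101100
Op 5: query fox -> checks bit6=1, bit9=1, bit10=1 (all 1) -> maybe
Op 6: query ape -> checks bit3=1, bit10=1, bit12=1 (all 1) -> maybe
Op 7: query owl -> checks bit6=1, bit7=0, bit12=1 (has a 0) -> no
Op 8: insert cat -> sets bits 3 4 9 -> bits=0001101001101100
Query results in order: no maybe maybe no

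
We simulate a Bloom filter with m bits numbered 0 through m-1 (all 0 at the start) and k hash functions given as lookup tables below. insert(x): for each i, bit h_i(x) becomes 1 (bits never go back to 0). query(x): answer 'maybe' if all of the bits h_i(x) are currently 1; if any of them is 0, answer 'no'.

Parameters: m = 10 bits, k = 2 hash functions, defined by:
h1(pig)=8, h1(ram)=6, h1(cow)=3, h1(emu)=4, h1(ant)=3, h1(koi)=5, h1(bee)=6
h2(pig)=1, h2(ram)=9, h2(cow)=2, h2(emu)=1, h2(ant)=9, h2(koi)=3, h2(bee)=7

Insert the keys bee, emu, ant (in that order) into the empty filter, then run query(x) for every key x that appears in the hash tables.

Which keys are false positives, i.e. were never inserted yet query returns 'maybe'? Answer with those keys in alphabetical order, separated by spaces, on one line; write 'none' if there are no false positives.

Start: bits=0000000000
After insert 'bee': sets bits 6 7 -> bits=0000001100
After insert 'emu': sets bits 1 4 -> bits=0100101100
After insert 'ant': sets bits 3 9 -> bits=0101101101
Not inserted: cow koi pig ram — query each against bits=0101101101:
query cow: checks bit2=0, bit3=1 (has a 0) -> no => not a false positive
query koi: checks bit3=1, bit5=0 (has a 0) -> no => not a false positive
query pig: checks bit1=1, bit8=0 (has a 0) -> no => not a false positive
query ram: checks bit6=1, bit9=1 (all 1) -> maybe => FALSE POSITIVE
False positives (alphabetical): ram

Answer: ram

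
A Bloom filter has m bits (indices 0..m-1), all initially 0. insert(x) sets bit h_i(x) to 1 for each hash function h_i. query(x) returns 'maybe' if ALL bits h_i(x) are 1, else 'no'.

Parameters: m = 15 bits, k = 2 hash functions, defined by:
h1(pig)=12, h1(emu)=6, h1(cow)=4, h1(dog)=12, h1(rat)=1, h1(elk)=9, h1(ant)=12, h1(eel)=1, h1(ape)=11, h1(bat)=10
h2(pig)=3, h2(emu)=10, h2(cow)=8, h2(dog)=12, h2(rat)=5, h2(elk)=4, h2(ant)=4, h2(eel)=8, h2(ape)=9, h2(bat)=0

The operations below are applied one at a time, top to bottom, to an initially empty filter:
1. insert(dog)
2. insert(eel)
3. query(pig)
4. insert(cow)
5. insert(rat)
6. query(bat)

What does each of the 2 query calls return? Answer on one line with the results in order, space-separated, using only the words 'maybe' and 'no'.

Answer: no no

Derivation:
Start: bits=000000000000000
Op 1: insert dog -> sets bits 12 -> bits=000000000000100
Op 2: insert eel -> sets bits 1 8 -> bits=010000001000100
Op 3: query pig -> checks bit3=0, bit12=1 (has a 0) -> no
Op 4: insert cow -> sets bits 4 8 -> bits=010010001000100
Op 5: insert rat -> sets bits 1 5 -> bits=010011001000100
Op 6: query bat -> checks bit0=0, bit10=0 (has a 0) -> no
Query results in order: no no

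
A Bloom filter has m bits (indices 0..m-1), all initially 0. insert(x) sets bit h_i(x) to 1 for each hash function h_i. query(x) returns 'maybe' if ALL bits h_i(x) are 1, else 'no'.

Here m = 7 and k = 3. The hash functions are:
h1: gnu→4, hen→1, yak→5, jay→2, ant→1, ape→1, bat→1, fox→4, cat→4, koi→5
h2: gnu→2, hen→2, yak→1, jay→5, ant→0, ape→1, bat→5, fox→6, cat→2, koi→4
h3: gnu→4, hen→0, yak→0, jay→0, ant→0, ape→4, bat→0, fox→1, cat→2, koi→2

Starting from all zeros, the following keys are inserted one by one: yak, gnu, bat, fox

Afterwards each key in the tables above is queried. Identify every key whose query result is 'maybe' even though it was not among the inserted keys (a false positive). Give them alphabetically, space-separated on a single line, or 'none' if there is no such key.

Start: bits=0000000
After insert 'yak': sets bits 0 1 5 -> bits=1100010
After insert 'gnu': sets bits 2 4 -> bits=1110110
After insert 'bat': sets bits 0 1 5 -> bits=1110110
After insert 'fox': sets bits 1 4 6 -> bits=1110111
Not inserted: ant ape cat hen jay koi — query each against bits=1110111:
query ant: checks bit0=1, bit1=1 (all 1) -> maybe => FALSE POSITIVE
query ape: checks bit1=1, bit4=1 (all 1) -> maybe => FALSE POSITIVE
query cat: checks bit2=1, bit4=1 (all 1) -> maybe => FALSE POSITIVE
query hen: checks bit0=1, bit1=1, bit2=1 (all 1) -> maybe => FALSE POSITIVE
query jay: checks bit0=1, bit2=1, bit5=1 (all 1) -> maybe => FALSE POSITIVE
query koi: checks bit2=1, bit4=1, bit5=1 (all 1) -> maybe => FALSE POSITIVE
False positives (alphabetical): ant ape cat hen jay koi

Answer: ant ape cat hen jay koi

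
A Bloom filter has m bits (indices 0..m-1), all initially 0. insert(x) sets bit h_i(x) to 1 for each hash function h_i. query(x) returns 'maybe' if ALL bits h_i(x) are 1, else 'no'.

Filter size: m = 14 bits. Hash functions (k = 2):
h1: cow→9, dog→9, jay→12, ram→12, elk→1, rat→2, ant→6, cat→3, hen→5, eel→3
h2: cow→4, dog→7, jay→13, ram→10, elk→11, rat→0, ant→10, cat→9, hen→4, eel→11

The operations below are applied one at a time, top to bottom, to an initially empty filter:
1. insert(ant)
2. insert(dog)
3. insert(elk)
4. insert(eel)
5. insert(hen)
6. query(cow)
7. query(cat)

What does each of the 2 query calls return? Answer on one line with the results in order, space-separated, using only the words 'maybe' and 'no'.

Start: bits=00000000000000
Op 1: insert ant -> sets bits 6 10 -> bits=00000010001000
Op 2: insert dog -> sets bits 7 9 -> bits=00000011011000
Op 3: insert elk -> sets bits 1 11 -> bits=01000011011100
Op 4: insert eel -> sets bits 3 11 -> bits=01010011011100
Op 5: insert hen -> sets bits 4 5 -> bits=01011111011100
Op 6: query cow -> checks bit4=1, bit9=1 (all 1) -> maybe
Op 7: query cat -> checks bit3=1, bit9=1 (all 1) -> maybe
Query results in order: maybe maybe

Answer: maybe maybe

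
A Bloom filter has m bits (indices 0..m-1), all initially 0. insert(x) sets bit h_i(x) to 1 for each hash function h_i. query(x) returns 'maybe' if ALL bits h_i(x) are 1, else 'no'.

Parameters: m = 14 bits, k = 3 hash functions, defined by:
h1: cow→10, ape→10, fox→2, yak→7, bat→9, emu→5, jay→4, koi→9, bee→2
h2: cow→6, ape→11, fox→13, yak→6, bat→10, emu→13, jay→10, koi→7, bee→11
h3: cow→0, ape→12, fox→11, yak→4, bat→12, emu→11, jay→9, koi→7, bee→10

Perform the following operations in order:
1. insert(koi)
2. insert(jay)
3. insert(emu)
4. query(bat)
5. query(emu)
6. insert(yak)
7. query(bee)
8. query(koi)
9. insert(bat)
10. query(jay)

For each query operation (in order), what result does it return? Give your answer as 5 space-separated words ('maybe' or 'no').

Start: bits=00000000000000
Op 1: insert koi -> sets bits 7 9 -> bits=00000001010000
Op 2: insert jay -> sets bits 4 9 10 -> bits=00001001011000
Op 3: insert emu -> sets bits 5 11 13 -> bits=00001101011101
Op 4: query bat -> checks bit9=1, bit10=1, bit12=0 (has a 0) -> no
Op 5: query emu -> checks bit5=1, bit11=1, bit13=1 (all 1) -> maybe
Op 6: insert yak -> sets bits 4 6 7 -> bits=00001111011101
Op 7: query bee -> checks bit2=0, bit10=1, bit11=1 (has a 0) -> no
Op 8: query koi -> checks bit7=1, bit9=1 (all 1) -> maybe
Op 9: insert bat -> sets bits 9 10 12 -> bits=00001111011111
Op 10: query jay -> checks bit4=1, bit9=1, bit10=1 (all 1) -> maybe
Query results in order: no maybe no maybe maybe

Answer: no maybe no maybe maybe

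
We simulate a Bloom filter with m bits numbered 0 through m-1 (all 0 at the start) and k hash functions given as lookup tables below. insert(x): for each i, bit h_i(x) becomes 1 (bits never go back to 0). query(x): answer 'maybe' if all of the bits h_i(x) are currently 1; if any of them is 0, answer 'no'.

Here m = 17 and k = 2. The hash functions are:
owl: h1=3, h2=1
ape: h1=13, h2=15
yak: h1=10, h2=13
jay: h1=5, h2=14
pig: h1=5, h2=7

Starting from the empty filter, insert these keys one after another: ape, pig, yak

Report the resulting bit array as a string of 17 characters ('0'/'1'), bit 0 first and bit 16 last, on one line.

Start: bits=00000000000000000
After insert 'ape': sets bits 13 15 -> bits=00000000000001010
After insert 'pig': sets bits 5 7 -> bits=00000101000001010
After insert 'yak': sets bits 10 13 -> bits=00000101001001010

Answer: 00000101001001010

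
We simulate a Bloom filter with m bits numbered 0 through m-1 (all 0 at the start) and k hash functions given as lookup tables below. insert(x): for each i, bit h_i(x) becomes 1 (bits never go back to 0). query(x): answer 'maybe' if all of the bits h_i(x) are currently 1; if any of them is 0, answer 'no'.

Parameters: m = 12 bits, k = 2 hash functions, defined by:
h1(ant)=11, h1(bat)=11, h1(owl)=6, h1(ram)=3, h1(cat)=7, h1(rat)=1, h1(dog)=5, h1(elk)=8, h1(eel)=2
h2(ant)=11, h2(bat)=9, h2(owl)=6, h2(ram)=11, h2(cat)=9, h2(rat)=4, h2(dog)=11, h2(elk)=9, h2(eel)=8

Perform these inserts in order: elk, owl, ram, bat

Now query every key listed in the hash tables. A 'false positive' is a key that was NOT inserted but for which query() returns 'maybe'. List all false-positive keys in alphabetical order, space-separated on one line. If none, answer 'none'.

Start: bits=000000000000
After insert 'elk': sets bits 8 9 -> bits=000000001100
After insert 'owl': sets bits 6 -> bits=000000101100
After insert 'ram': sets bits 3 11 -> bits=000100101101
After insert 'bat': sets bits 9 11 -> bits=000100101101
Not inserted: ant cat dog eel rat — query each against bits=000100101101:
query ant: checks bit11=1 (all 1) -> maybe => FALSE POSITIVE
query cat: checks bit7=0, bit9=1 (has a 0) -> no => not a false positive
query dog: checks bit5=0, bit11=1 (has a 0) -> no => not a false positive
query eel: checks bit2=0, bit8=1 (has a 0) -> no => not a false positive
query rat: checks bit1=0, bit4=0 (has a 0) -> no => not a false positive
False positives (alphabetical): ant

Answer: ant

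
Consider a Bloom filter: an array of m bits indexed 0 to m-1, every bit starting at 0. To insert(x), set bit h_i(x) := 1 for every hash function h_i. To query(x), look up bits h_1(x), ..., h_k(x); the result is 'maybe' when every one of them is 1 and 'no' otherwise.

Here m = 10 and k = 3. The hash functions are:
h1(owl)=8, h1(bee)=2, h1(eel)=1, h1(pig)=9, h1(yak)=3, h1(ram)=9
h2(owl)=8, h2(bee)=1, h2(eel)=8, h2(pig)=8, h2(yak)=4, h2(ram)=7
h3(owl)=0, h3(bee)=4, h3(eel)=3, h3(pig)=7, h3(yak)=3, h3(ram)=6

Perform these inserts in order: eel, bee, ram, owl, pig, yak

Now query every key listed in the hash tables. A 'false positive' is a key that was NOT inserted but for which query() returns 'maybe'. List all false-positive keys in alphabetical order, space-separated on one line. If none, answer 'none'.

Start: bits=0000000000
After insert 'eel': sets bits 1 3 8 -> bits=0101000010
After insert 'bee': sets bits 1 2 4 -> bits=0111100010
After insert 'ram': sets bits 6 7 9 -> bits=0111101111
After insert 'owl': sets bits 0 8 -> bits=1111101111
After insert 'pig': sets bits 7 8 9 -> bits=1111101111
After insert 'yak': sets bits 3 4 -> bits=1111101111
Not inserted: (none) — query each against bits=1111101111:
False positives (alphabetical): none

Answer: none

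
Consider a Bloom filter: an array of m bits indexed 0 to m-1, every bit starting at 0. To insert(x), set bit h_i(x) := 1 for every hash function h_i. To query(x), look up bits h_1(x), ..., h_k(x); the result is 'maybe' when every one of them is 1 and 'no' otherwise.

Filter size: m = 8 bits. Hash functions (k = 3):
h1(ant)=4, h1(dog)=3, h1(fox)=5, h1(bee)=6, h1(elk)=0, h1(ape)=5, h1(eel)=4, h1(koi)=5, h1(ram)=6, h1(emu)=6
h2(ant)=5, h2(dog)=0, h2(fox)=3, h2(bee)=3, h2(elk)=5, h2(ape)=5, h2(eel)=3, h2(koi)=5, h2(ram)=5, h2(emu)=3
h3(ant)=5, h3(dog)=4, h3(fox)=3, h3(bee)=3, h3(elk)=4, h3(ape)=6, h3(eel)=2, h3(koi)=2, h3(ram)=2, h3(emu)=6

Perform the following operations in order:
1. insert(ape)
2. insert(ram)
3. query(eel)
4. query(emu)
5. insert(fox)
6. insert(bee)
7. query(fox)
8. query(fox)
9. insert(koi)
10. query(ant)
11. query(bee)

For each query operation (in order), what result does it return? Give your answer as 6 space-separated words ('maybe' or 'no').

Answer: no no maybe maybe no maybe

Derivation:
Start: bits=00000000
Op 1: insert ape -> sets bits 5 6 -> bits=00000110
Op 2: insert ram -> sets bits 2 5 6 -> bits=00100110
Op 3: query eel -> checks bit2=1, bit3=0, bit4=0 (has a 0) -> no
Op 4: query emu -> checks bit3=0, bit6=1 (has a 0) -> no
Op 5: insert fox -> sets bits 3 5 -> bits=00110110
Op 6: insert bee -> sets bits 3 6 -> bits=00110110
Op 7: query fox -> checks bit3=1, bit5=1 (all 1) -> maybe
Op 8: query fox -> checks bit3=1, bit5=1 (all 1) -> maybe
Op 9: insert koi -> sets bits 2 5 -> bits=00110110
Op 10: query ant -> checks bit4=0, bit5=1 (has a 0) -> no
Op 11: query bee -> checks bit3=1, bit6=1 (all 1) -> maybe
Query results in order: no no maybe maybe no maybe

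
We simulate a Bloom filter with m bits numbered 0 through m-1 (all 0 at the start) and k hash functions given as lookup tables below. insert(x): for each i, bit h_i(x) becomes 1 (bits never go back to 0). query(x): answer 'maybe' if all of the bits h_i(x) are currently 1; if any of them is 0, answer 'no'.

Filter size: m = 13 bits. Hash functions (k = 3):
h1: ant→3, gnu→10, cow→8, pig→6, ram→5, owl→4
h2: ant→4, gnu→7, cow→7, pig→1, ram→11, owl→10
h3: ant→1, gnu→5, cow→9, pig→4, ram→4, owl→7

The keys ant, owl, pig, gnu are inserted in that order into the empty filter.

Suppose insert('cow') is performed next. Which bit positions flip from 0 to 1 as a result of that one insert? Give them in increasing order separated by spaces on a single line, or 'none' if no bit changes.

Start: bits=0000000000000
After insert 'ant': sets bits 1 3 4 -> bits=0101100000000
After insert 'owl': sets bits 4 7 10 -> bits=0101100100100
After insert 'pig': sets bits 1 4 6 -> bits=0101101100100
After insert 'gnu': sets bits 5 7 10 -> bits=0101111100100
insert 'cow' would touch bits 7 8 9; currently bit7=1, bit8=0, bit9=0
Bits that are 0 among those (would change 0->1): 8 9

Answer: 8 9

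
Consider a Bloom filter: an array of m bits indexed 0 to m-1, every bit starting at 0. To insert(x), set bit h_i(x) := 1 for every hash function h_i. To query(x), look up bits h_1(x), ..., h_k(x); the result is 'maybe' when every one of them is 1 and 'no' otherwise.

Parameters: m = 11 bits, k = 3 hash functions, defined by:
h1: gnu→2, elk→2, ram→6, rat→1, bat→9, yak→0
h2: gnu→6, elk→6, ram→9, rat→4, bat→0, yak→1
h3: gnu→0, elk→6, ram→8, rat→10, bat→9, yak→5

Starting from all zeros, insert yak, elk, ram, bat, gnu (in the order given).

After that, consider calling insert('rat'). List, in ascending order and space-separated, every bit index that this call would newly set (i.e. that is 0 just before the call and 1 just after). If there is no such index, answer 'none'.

Start: bits=00000000000
After insert 'yak': sets bits 0 1 5 -> bits=11000100000
After insert 'elk': sets bits 2 6 -> bits=11100110000
After insert 'ram': sets bits 6 8 9 -> bits=11100110110
After insert 'bat': sets bits 0 9 -> bits=11100110110
After insert 'gnu': sets bits 0 2 6 -> bits=11100110110
insert 'rat' would touch bits 1 4 10; currently bit1=1, bit4=0, bit10=0
Bits that are 0 among those (would change 0->1): 4 10

Answer: 4 10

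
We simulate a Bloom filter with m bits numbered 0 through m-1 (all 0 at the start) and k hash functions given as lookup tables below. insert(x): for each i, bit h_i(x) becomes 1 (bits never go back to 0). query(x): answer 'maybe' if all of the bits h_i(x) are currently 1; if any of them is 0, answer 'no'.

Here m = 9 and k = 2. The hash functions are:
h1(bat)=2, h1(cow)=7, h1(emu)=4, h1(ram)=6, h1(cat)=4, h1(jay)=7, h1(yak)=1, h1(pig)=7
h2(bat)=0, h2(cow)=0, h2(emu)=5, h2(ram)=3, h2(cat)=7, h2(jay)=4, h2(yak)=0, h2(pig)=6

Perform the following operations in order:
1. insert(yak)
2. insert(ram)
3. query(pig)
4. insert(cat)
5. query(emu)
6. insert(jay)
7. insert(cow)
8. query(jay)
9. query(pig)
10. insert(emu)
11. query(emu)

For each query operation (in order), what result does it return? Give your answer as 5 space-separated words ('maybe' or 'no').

Start: bits=000000000
Op 1: insert yak -> sets bits 0 1 -> bits=110000000
Op 2: insert ram -> sets bits 3 6 -> bits=110100100
Op 3: query pig -> checks bit6=1, bit7=0 (has a 0) -> no
Op 4: insert cat -> sets bits 4 7 -> bits=110110110
Op 5: query emu -> checks bit4=1, bit5=0 (has a 0) -> no
Op 6: insert jay -> sets bits 4 7 -> bits=110110110
Op 7: insert cow -> sets bits 0 7 -> bits=110110110
Op 8: query jay -> checks bit4=1, bit7=1 (all 1) -> maybe
Op 9: query pig -> checks bit6=1, bit7=1 (all 1) -> maybe
Op 10: insert emu -> sets bits 4 5 -> bits=110111110
Op 11: query emu -> checks bit4=1, bit5=1 (all 1) -> maybe
Query results in order: no no maybe maybe maybe

Answer: no no maybe maybe maybe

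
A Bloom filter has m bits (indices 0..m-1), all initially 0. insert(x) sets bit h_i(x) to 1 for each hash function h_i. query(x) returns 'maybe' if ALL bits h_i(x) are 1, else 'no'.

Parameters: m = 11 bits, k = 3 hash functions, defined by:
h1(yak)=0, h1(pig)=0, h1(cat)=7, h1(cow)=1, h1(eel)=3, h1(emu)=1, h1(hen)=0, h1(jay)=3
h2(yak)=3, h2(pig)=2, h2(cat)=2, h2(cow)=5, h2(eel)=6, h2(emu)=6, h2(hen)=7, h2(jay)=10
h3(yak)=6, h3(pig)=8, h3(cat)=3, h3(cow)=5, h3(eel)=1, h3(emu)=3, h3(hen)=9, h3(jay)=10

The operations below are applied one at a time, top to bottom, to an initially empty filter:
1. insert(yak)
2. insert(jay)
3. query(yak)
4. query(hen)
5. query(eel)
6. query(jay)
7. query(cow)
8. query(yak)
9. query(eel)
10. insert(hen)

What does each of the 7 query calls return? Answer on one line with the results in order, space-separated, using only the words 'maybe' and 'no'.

Start: bits=00000000000
Op 1: insert yak -> sets bits 0 3 6 -> bits=10010010000
Op 2: insert jay -> sets bits 3 10 -> bits=10010010001
Op 3: query yak -> checks bit0=1, bit3=1, bit6=1 (all 1) -> maybe
Op 4: query hen -> checks bit0=1, bit7=0, bit9=0 (has a 0) -> no
Op 5: query eel -> checks bit1=0, bit3=1, bit6=1 (has a 0) -> no
Op 6: query jay -> checks bit3=1, bit10=1 (all 1) -> maybe
Op 7: query cow -> checks bit1=0, bit5=0 (has a 0) -> no
Op 8: query yak -> checks bit0=1, bit3=1, bit6=1 (all 1) -> maybe
Op 9: query eel -> checks bit1=0, bit3=1, bit6=1 (has a 0) -> no
Op 10: insert hen -> sets bits 0 7 9 -> bits=10010011011
Query results in order: maybe no no maybe no maybe no

Answer: maybe no no maybe no maybe no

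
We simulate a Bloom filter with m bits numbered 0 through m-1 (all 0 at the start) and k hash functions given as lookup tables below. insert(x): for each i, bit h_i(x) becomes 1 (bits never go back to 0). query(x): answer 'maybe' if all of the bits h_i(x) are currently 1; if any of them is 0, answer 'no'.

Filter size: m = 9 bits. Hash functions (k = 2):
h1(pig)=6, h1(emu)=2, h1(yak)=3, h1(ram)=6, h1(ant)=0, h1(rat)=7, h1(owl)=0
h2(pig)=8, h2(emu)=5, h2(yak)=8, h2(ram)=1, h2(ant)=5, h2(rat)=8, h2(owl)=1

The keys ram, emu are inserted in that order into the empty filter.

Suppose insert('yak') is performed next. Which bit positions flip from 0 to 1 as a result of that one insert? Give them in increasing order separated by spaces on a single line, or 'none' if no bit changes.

Answer: 3 8

Derivation:
Start: bits=000000000
After insert 'ram': sets bits 1 6 -> bits=010000100
After insert 'emu': sets bits 2 5 -> bits=011001100
insert 'yak' would touch bits 3 8; currently bit3=0, bit8=0
Bits that are 0 among those (would change 0->1): 3 8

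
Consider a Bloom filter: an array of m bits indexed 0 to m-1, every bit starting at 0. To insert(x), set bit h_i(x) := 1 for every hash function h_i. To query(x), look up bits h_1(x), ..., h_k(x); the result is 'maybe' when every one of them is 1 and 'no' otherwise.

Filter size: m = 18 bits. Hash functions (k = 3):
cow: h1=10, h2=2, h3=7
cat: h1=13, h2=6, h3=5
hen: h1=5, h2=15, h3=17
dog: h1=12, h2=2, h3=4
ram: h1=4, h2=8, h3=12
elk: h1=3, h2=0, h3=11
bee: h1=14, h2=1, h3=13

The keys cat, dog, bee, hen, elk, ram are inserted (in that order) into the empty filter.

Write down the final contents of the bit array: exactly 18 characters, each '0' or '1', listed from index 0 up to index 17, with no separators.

Start: bits=000000000000000000
After insert 'cat': sets bits 5 6 13 -> bits=000001100000010000
After insert 'dog': sets bits 2 4 12 -> bits=001011100000110000
After insert 'bee': sets bits 1 13 14 -> bits=011011100000111000
After insert 'hen': sets bits 5 15 17 -> bits=011011100000111101
After insert 'elk': sets bits 0 3 11 -> bits=111111100001111101
After insert 'ram': sets bits 4 8 12 -> bits=111111101001111101

Answer: 111111101001111101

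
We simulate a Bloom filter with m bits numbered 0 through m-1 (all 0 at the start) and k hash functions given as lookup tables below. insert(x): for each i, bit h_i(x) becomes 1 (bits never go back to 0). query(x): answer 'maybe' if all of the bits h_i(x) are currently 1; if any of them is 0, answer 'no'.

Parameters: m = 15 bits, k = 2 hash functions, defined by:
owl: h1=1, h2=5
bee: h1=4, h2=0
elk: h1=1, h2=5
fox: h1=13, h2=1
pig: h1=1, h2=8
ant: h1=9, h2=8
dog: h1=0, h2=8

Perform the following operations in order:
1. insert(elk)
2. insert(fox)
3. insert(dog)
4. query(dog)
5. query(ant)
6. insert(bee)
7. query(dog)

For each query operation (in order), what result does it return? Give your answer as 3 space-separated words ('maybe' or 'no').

Answer: maybe no maybe

Derivation:
Start: bits=000000000000000
Op 1: insert elk -> sets bits 1 5 -> bits=010001000000000
Op 2: insert fox -> sets bits 1 13 -> bits=010001000000010
Op 3: insert dog -> sets bits 0 8 -> bits=110001001000010
Op 4: query dog -> checks bit0=1, bit8=1 (all 1) -> maybe
Op 5: query ant -> checks bit8=1, bit9=0 (has a 0) -> no
Op 6: insert bee -> sets bits 0 4 -> bits=110011001000010
Op 7: query dog -> checks bit0=1, bit8=1 (all 1) -> maybe
Query results in order: maybe no maybe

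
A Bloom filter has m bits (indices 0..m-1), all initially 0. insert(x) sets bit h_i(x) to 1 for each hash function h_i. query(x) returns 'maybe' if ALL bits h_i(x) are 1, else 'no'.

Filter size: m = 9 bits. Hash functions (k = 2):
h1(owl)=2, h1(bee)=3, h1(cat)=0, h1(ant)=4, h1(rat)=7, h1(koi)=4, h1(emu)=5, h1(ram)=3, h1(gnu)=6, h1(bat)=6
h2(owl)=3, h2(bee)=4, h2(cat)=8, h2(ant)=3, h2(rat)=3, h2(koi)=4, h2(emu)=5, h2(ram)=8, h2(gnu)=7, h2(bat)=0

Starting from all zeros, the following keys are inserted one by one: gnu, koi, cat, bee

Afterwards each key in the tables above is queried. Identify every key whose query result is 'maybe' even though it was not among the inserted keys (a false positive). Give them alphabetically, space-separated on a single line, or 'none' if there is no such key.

Start: bits=000000000
After insert 'gnu': sets bits 6 7 -> bits=000000110
After insert 'koi': sets bits 4 -> bits=000010110
After insert 'cat': sets bits 0 8 -> bits=100010111
After insert 'bee': sets bits 3 4 -> bits=100110111
Not inserted: ant bat emu owl ram rat — query each against bits=100110111:
query ant: checks bit3=1, bit4=1 (all 1) -> maybe => FALSE POSITIVE
query bat: checks bit0=1, bit6=1 (all 1) -> maybe => FALSE POSITIVE
query emu: checks bit5=0 (has a 0) -> no => not a false positive
query owl: checks bit2=0, bit3=1 (has a 0) -> no => not a false positive
query ram: checks bit3=1, bit8=1 (all 1) -> maybe => FALSE POSITIVE
query rat: checks bit3=1, bit7=1 (all 1) -> maybe => FALSE POSITIVE
False positives (alphabetical): ant bat ram rat

Answer: ant bat ram rat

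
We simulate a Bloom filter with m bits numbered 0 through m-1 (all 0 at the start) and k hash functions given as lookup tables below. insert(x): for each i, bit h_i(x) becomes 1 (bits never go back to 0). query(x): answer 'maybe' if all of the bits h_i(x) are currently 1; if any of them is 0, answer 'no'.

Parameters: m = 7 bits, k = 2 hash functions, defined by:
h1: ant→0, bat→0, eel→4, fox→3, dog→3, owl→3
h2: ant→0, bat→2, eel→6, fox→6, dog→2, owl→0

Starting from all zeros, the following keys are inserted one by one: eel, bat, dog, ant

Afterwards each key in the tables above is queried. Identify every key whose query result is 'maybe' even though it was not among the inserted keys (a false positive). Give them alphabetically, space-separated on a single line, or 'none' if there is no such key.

Start: bits=0000000
After insert 'eel': sets bits 4 6 -> bits=0000101
After insert 'bat': sets bits 0 2 -> bits=1010101
After insert 'dog': sets bits 2 3 -> bits=1011101
After insert 'ant': sets bits 0 -> bits=1011101
Not inserted: fox owl — query each against bits=1011101:
query fox: checks bit3=1, bit6=1 (all 1) -> maybe => FALSE POSITIVE
query owl: checks bit0=1, bit3=1 (all 1) -> maybe => FALSE POSITIVE
False positives (alphabetical): fox owl

Answer: fox owl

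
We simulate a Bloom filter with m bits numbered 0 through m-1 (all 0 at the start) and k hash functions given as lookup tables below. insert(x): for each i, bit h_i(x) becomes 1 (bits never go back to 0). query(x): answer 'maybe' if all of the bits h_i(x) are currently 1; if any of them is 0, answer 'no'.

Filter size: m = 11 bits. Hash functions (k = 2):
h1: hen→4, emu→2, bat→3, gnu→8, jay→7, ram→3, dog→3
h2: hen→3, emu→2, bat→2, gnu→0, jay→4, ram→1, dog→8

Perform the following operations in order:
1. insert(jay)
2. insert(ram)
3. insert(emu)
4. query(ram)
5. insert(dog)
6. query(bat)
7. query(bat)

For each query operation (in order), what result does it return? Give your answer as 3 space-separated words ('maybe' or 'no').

Answer: maybe maybe maybe

Derivation:
Start: bits=00000000000
Op 1: insert jay -> sets bits 4 7 -> bits=00001001000
Op 2: insert ram -> sets bits 1 3 -> bits=01011001000
Op 3: insert emu -> sets bits 2 -> bits=01111001000
Op 4: query ram -> checks bit1=1, bit3=1 (all 1) -> maybe
Op 5: insert dog -> sets bits 3 8 -> bits=01111001100
Op 6: query bat -> checks bit2=1, bit3=1 (all 1) -> maybe
Op 7: query bat -> checks bit2=1, bit3=1 (all 1) -> maybe
Query results in order: maybe maybe maybe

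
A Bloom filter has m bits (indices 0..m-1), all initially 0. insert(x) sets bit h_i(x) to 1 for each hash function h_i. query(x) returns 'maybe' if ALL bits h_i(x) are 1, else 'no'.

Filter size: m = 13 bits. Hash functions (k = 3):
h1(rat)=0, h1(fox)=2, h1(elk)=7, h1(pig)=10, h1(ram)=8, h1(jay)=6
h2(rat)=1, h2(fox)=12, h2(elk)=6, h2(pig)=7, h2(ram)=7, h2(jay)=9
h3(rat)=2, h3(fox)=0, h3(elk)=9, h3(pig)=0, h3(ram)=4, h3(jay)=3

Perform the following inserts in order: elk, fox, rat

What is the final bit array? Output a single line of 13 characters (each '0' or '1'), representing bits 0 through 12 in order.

Start: bits=0000000000000
After insert 'elk': sets bits 6 7 9 -> bits=0000001101000
After insert 'fox': sets bits 0 2 12 -> bits=1010001101001
After insert 'rat': sets bits 0 1 2 -> bits=1110001101001

Answer: 1110001101001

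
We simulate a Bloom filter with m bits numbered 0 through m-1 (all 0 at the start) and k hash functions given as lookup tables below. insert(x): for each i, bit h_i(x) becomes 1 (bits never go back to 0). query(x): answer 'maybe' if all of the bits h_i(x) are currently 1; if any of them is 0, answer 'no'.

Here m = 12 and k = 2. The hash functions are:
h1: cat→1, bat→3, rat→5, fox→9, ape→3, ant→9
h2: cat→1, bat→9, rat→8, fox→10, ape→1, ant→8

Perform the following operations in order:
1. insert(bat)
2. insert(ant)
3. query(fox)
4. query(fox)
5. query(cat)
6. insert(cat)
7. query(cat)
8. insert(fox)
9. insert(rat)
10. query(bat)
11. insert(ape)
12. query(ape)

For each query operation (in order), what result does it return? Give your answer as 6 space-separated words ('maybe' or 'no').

Answer: no no no maybe maybe maybe

Derivation:
Start: bits=000000000000
Op 1: insert bat -> sets bits 3 9 -> bits=000100000100
Op 2: insert ant -> sets bits 8 9 -> bits=000100001100
Op 3: query fox -> checks bit9=1, bit10=0 (has a 0) -> no
Op 4: query fox -> checks bit9=1, bit10=0 (has a 0) -> no
Op 5: query cat -> checks bit1=0 (has a 0) -> no
Op 6: insert cat -> sets bits 1 -> bits=010100001100
Op 7: query cat -> checks bit1=1 (all 1) -> maybe
Op 8: insert fox -> sets bits 9 10 -> bits=010100001110
Op 9: insert rat -> sets bits 5 8 -> bits=010101001110
Op 10: query bat -> checks bit3=1, bit9=1 (all 1) -> maybe
Op 11: insert ape -> sets bits 1 3 -> bits=010101001110
Op 12: query ape -> checks bit1=1, bit3=1 (all 1) -> maybe
Query results in order: no no no maybe maybe maybe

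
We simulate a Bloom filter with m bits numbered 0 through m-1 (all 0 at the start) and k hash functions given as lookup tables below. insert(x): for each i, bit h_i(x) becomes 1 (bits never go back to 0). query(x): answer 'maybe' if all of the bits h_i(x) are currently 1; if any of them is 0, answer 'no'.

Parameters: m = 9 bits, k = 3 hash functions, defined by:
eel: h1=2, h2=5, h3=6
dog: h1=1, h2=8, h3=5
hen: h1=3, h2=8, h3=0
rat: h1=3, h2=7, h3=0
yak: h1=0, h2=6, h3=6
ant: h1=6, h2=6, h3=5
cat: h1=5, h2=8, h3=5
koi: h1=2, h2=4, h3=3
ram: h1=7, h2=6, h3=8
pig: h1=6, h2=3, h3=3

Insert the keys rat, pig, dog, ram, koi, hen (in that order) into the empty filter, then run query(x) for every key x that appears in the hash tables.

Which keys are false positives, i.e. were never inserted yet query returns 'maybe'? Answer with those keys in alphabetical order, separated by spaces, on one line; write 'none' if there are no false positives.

Answer: ant cat eel yak

Derivation:
Start: bits=000000000
After insert 'rat': sets bits 0 3 7 -> bits=100100010
After insert 'pig': sets bits 3 6 -> bits=100100110
After insert 'dog': sets bits 1 5 8 -> bits=110101111
After insert 'ram': sets bits 6 7 8 -> bits=110101111
After insert 'koi': sets bits 2 3 4 -> bits=111111111
After insert 'hen': sets bits 0 3 8 -> bits=111111111
Not inserted: ant cat eel yak — query each against bits=111111111:
query ant: checks bit5=1, bit6=1 (all 1) -> maybe => FALSE POSITIVE
query cat: checks bit5=1, bit8=1 (all 1) -> maybe => FALSE POSITIVE
query eel: checks bit2=1, bit5=1, bit6=1 (all 1) -> maybe => FALSE POSITIVE
query yak: checks bit0=1, bit6=1 (all 1) -> maybe => FALSE POSITIVE
False positives (alphabetical): ant cat eel yak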